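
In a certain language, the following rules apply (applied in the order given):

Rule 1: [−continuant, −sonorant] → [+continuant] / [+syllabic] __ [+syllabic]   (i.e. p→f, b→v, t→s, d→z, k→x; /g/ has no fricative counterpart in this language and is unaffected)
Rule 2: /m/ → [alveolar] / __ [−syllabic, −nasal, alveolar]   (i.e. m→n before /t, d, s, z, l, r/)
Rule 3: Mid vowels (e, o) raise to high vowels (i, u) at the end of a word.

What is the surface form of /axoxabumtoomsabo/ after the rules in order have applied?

axoxavuntoonsavu

Rule 1 (intervocalic spirantization): /b/ is a stop between vowels /a/ and /u/, so it spirantizes to the fricative [v]. /b/ is a stop between vowels /a/ and /o/, so it spirantizes to the fricative [v]. /axoxabumtoomsabo/ → axoxavumtoomsavo.
Rule 2 (nasal place assimilation): /m/ precedes the alveolar consonant /t/, so it assimilates in place to [n]. /m/ precedes the alveolar consonant /s/, so it assimilates in place to [n]. /axoxavumtoomsavo/ → axoxavuntoonsavo.
Rule 3 (final vowel raising): /o/ is a mid vowel in word-final position, so it raises to [u]. /axoxavuntoonsavo/ → axoxavuntoonsavu.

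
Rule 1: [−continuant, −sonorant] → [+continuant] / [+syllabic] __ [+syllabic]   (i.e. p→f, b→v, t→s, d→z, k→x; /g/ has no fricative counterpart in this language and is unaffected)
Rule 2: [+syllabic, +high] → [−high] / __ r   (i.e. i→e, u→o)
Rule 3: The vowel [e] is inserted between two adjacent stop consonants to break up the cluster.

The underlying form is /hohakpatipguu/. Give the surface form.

hohakepasipeguu

Rule 1 (intervocalic spirantization): /t/ is a stop between vowels /a/ and /i/, so it spirantizes to the fricative [s]. /hohakpatipguu/ → hohakpasipguu.
Rule 2 (pre-rhotic lowering): no segment meets the environment; /hohakpasipguu/ is unchanged.
Rule 3 (stop-cluster e-epenthesis): /k/ and /p/ form a stop–stop cluster, so [e] is inserted between them. /p/ and /g/ form a stop–stop cluster, so [e] is inserted between them. /hohakpasipguu/ → hohakepasipeguu.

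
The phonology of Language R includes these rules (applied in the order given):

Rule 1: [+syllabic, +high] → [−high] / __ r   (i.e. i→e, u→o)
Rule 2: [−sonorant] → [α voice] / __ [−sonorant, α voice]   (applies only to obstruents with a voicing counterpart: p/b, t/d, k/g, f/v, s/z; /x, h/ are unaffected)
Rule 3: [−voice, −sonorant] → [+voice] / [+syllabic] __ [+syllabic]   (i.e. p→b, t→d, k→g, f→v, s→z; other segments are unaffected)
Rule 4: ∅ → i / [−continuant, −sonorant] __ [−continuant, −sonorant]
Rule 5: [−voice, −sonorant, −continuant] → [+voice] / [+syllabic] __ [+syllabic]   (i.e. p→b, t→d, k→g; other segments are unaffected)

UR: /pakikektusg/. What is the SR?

pagigegiduzg

Rule 1 (pre-rhotic lowering): no segment meets the environment; /pakikektusg/ is unchanged.
Rule 2 (regressive voicing assimilation): /s/ precedes the voiced obstruent /g/, so it voices to [z] by assimilation. /pakikektusg/ → pakikektuzg.
Rule 3 (intervocalic voicing): /k/ is a voiceless obstruent between vowels /a/ and /i/, so it voices to [g]. /k/ is a voiceless obstruent between vowels /i/ and /e/, so it voices to [g]. /pakikektuzg/ → pagigektuzg.
Rule 4 (stop-cluster i-epenthesis): /k/ and /t/ form a stop–stop cluster, so [i] is inserted between them. /pagigektuzg/ → pagigekituzg.
Rule 5 (intervocalic voicing): /k/ is a voiceless stop between vowels /e/ and /i/, so it voices to [g]. /t/ is a voiceless stop between vowels /i/ and /u/, so it voices to [d]. /pagigekituzg/ → pagigegiduzg.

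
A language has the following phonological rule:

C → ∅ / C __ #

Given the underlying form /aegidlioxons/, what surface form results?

/s/ is the second consonant of a word-final cluster /ns/, so it deletes.
The other instances of /g/, /d/, /l/, /x/, /n/ do not occur in the required environment and remain unchanged.
Surface form: [aegidlioxon].

aegidlioxon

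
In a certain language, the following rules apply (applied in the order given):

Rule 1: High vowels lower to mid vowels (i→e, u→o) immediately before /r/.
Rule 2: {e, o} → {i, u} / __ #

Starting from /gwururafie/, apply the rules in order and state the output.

gwororafii

Rule 1 (pre-rhotic lowering): /u/ is a high vowel immediately before /r/, so it lowers to [o]. /u/ is a high vowel immediately before /r/, so it lowers to [o]. /gwururafie/ → gwororafie.
Rule 2 (final vowel raising): /e/ is a mid vowel in word-final position, so it raises to [i]. /gwororafie/ → gwororafii.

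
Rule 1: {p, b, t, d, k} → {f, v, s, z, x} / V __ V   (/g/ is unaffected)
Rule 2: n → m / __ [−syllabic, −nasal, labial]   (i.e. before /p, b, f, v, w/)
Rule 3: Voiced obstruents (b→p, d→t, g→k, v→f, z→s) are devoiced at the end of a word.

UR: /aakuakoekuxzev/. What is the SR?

aaxuaxoexuxzef

Rule 1 (intervocalic spirantization): /k/ is a stop between vowels /a/ and /u/, so it spirantizes to the fricative [x]. /k/ is a stop between vowels /a/ and /o/, so it spirantizes to the fricative [x]. /k/ is a stop between vowels /e/ and /u/, so it spirantizes to the fricative [x]. /aakuakoekuxzev/ → aaxuaxoexuxzev.
Rule 2 (nasal place assimilation): no segment meets the environment; /aaxuaxoexuxzev/ is unchanged.
Rule 3 (final devoicing): /v/ is a voiced obstruent in word-final position, so it devoices to [f]. /aaxuaxoexuxzev/ → aaxuaxoexuxzef.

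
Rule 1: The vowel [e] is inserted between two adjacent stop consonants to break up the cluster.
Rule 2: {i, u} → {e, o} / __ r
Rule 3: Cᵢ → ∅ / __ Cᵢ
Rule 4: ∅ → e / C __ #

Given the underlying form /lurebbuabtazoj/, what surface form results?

Rule 1 (stop-cluster e-epenthesis): /b/ and /b/ form a stop–stop cluster, so [e] is inserted between them. /b/ and /t/ form a stop–stop cluster, so [e] is inserted between them. /lurebbuabtazoj/ → lurebebuabetazoj.
Rule 2 (pre-rhotic lowering): /u/ is a high vowel immediately before /r/, so it lowers to [o]. /lurebebuabetazoj/ → lorebebuabetazoj.
Rule 3 (degemination): no segment meets the environment; /lorebebuabetazoj/ is unchanged.
Rule 4 (final e-epenthesis): the form ends in the consonant /j/, so [e] is inserted word-finally. /lorebebuabetazoj/ → lorebebuabetazoje.

lorebebuabetazoje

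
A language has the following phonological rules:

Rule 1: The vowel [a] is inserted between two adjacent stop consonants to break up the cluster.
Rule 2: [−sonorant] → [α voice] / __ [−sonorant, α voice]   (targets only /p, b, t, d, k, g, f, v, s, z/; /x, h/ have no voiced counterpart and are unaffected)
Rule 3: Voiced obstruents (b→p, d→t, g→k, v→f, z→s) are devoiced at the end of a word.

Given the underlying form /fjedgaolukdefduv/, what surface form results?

fjedagaolukadevduf

Rule 1 (stop-cluster a-epenthesis): /d/ and /g/ form a stop–stop cluster, so [a] is inserted between them. /k/ and /d/ form a stop–stop cluster, so [a] is inserted between them. /fjedgaolukdefduv/ → fjedagaolukadefduv.
Rule 2 (regressive voicing assimilation): /f/ precedes the voiced obstruent /d/, so it voices to [v] by assimilation. /fjedagaolukadefduv/ → fjedagaolukadevduv.
Rule 3 (final devoicing): /v/ is a voiced obstruent in word-final position, so it devoices to [f]. /fjedagaolukadevduv/ → fjedagaolukadevduf.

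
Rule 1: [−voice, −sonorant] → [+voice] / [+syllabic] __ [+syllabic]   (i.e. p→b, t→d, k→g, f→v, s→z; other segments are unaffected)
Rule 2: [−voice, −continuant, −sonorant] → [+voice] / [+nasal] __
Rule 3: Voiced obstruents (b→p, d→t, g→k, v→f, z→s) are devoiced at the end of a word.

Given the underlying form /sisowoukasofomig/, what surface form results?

sizowougazovomik

Rule 1 (intervocalic voicing): /s/ is a voiceless obstruent between vowels /i/ and /o/, so it voices to [z]. /k/ is a voiceless obstruent between vowels /u/ and /a/, so it voices to [g]. /s/ is a voiceless obstruent between vowels /a/ and /o/, so it voices to [z]. /f/ is a voiceless obstruent between vowels /o/ and /o/, so it voices to [v]. /sisowoukasofomig/ → sizowougazovomig.
Rule 2 (post-nasal voicing): no segment meets the environment; /sizowougazovomig/ is unchanged.
Rule 3 (final devoicing): /g/ is a voiced obstruent in word-final position, so it devoices to [k]. /sizowougazovomig/ → sizowougazovomik.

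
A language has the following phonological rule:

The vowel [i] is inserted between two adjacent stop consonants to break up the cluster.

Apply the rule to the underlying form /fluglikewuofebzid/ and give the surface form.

fluglikewuofebzid

No segment of /fluglikewuofebzid/ meets the structural description of the rule, so the form surfaces unchanged.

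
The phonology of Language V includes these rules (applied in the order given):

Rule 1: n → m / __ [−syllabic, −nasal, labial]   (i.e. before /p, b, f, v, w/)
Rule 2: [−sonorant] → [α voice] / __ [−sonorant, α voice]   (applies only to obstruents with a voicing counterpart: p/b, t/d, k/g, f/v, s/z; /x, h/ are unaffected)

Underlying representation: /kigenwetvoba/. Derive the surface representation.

kigemwedvoba

Rule 1 (nasal place assimilation): /n/ precedes the labial consonant /w/, so it assimilates in place to [m]. /kigenwetvoba/ → kigemwetvoba.
Rule 2 (regressive voicing assimilation): /t/ precedes the voiced obstruent /v/, so it voices to [d] by assimilation. /kigemwetvoba/ → kigemwedvoba.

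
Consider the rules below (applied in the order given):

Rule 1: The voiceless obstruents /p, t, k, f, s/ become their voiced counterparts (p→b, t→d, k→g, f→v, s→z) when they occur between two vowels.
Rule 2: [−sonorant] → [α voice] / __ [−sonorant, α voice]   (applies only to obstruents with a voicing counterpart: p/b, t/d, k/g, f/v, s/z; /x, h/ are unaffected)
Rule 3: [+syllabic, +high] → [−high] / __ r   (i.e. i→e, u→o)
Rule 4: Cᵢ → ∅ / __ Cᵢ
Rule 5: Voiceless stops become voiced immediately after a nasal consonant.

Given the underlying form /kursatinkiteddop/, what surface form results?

korsadingidedop

Rule 1 (intervocalic voicing): /t/ is a voiceless obstruent between vowels /a/ and /i/, so it voices to [d]. /t/ is a voiceless obstruent between vowels /i/ and /e/, so it voices to [d]. /kursatinkiteddop/ → kursadinkideddop.
Rule 2 (regressive voicing assimilation): no segment meets the environment; /kursadinkideddop/ is unchanged.
Rule 3 (pre-rhotic lowering): /u/ is a high vowel immediately before /r/, so it lowers to [o]. /kursadinkideddop/ → korsadinkideddop.
Rule 4 (degemination): /dd/ is a geminate; the first /d/ deletes. /korsadinkideddop/ → korsadinkidedop.
Rule 5 (post-nasal voicing): /k/ is a voiceless stop immediately after the nasal /n/, so it voices to [g]. /korsadinkidedop/ → korsadingidedop.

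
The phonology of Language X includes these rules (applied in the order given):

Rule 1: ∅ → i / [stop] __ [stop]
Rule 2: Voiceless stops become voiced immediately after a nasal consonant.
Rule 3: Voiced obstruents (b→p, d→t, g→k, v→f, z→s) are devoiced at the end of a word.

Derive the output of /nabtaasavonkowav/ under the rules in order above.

Rule 1 (stop-cluster i-epenthesis): /b/ and /t/ form a stop–stop cluster, so [i] is inserted between them. /nabtaasavonkowav/ → nabitaasavonkowav.
Rule 2 (post-nasal voicing): /k/ is a voiceless stop immediately after the nasal /n/, so it voices to [g]. /nabitaasavonkowav/ → nabitaasavongowav.
Rule 3 (final devoicing): /v/ is a voiced obstruent in word-final position, so it devoices to [f]. /nabitaasavongowav/ → nabitaasavongowaf.

nabitaasavongowaf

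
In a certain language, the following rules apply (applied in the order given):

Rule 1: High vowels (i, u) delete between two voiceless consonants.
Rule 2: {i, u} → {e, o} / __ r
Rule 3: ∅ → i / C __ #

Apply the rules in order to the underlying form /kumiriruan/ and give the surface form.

Rule 1 (high vowel syncope): no segment meets the environment; /kumiriruan/ is unchanged.
Rule 2 (pre-rhotic lowering): /i/ is a high vowel immediately before /r/, so it lowers to [e]. /i/ is a high vowel immediately before /r/, so it lowers to [e]. /kumiriruan/ → kumereruan.
Rule 3 (final i-epenthesis): the form ends in the consonant /n/, so [i] is inserted word-finally. /kumereruan/ → kumereruani.

kumereruani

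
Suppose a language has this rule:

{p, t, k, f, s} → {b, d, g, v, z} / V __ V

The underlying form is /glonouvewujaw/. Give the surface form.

No segment of /glonouvewujaw/ meets the structural description of the rule, so the form surfaces unchanged.

glonouvewujaw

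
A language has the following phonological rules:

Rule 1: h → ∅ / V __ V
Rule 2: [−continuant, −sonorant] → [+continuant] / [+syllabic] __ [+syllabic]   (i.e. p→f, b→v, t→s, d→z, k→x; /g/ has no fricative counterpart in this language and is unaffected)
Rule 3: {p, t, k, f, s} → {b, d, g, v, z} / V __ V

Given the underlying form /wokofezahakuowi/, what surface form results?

Rule 1 (intervocalic h-deletion): /h/ occurs between vowels /a/ and /a/, so it deletes. /wokofezahakuowi/ → wokofezaakuowi.
Rule 2 (intervocalic spirantization): /k/ is a stop between vowels /o/ and /o/, so it spirantizes to the fricative [x]. /k/ is a stop between vowels /a/ and /u/, so it spirantizes to the fricative [x]. /wokofezaakuowi/ → woxofezaaxuowi.
Rule 3 (intervocalic voicing): /f/ is a voiceless obstruent between vowels /o/ and /e/, so it voices to [v]. /woxofezaaxuowi/ → woxovezaaxuowi.

woxovezaaxuowi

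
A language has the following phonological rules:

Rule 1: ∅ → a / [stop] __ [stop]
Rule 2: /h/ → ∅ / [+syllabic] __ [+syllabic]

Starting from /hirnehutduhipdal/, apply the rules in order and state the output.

Rule 1 (stop-cluster a-epenthesis): /t/ and /d/ form a stop–stop cluster, so [a] is inserted between them. /p/ and /d/ form a stop–stop cluster, so [a] is inserted between them. /hirnehutduhipdal/ → hirnehutaduhipadal.
Rule 2 (intervocalic h-deletion): /h/ occurs between vowels /e/ and /u/, so it deletes. /h/ occurs between vowels /u/ and /i/, so it deletes. /hirnehutaduhipadal/ → hirneutaduipadal.

hirneutaduipadal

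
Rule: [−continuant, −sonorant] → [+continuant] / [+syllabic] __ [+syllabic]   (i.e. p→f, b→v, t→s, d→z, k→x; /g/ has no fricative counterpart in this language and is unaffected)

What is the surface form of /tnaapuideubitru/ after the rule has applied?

tnaafuizeuvitru

/p/ is a stop between vowels /a/ and /u/, so it spirantizes to the fricative [f].
/d/ is a stop between vowels /i/ and /e/, so it spirantizes to the fricative [z].
/b/ is a stop between vowels /u/ and /i/, so it spirantizes to the fricative [v].
The other instances of /t/ do not occur in the required environment and remain unchanged.
Surface form: [tnaafuizeuvitru].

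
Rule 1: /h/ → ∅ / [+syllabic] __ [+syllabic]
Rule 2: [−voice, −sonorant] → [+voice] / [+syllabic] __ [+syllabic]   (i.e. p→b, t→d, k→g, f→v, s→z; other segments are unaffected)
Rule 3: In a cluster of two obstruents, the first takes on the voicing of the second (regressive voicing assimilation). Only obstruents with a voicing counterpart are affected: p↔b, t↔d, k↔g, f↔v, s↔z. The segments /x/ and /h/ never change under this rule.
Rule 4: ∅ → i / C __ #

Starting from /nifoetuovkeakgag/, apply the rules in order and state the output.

nivoeduofkeaggagi

Rule 1 (intervocalic h-deletion): no segment meets the environment; /nifoetuovkeakgag/ is unchanged.
Rule 2 (intervocalic voicing): /f/ is a voiceless obstruent between vowels /i/ and /o/, so it voices to [v]. /t/ is a voiceless obstruent between vowels /e/ and /u/, so it voices to [d]. /nifoetuovkeakgag/ → nivoeduovkeakgag.
Rule 3 (regressive voicing assimilation): /v/ precedes the voiceless obstruent /k/, so it devoices to [f] by assimilation. /k/ precedes the voiced obstruent /g/, so it voices to [g] by assimilation. /nivoeduovkeakgag/ → nivoeduofkeaggag.
Rule 4 (final i-epenthesis): the form ends in the consonant /g/, so [i] is inserted word-finally. /nivoeduofkeaggag/ → nivoeduofkeaggagi.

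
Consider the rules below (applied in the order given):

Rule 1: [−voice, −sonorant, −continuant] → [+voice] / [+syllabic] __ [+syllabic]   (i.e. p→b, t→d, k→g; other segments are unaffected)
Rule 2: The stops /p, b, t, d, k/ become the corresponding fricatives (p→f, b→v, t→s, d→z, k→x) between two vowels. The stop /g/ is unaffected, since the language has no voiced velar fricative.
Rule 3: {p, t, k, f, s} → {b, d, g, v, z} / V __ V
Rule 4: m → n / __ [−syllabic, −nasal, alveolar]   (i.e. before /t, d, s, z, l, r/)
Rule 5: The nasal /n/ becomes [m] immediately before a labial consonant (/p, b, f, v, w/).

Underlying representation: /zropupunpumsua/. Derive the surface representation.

zrovuvumpunsua

Rule 1 (intervocalic voicing): /p/ is a voiceless stop between vowels /o/ and /u/, so it voices to [b]. /p/ is a voiceless stop between vowels /u/ and /u/, so it voices to [b]. /zropupunpumsua/ → zrobubunpumsua.
Rule 2 (intervocalic spirantization): /b/ is a stop between vowels /o/ and /u/, so it spirantizes to the fricative [v]. /b/ is a stop between vowels /u/ and /u/, so it spirantizes to the fricative [v]. /zrobubunpumsua/ → zrovuvunpumsua.
Rule 3 (intervocalic voicing): no segment meets the environment; /zrovuvunpumsua/ is unchanged.
Rule 4 (nasal place assimilation): /m/ precedes the alveolar consonant /s/, so it assimilates in place to [n]. /zrovuvunpumsua/ → zrovuvunpunsua.
Rule 5 (nasal place assimilation): /n/ precedes the labial consonant /p/, so it assimilates in place to [m]. /zrovuvunpunsua/ → zrovuvumpunsua.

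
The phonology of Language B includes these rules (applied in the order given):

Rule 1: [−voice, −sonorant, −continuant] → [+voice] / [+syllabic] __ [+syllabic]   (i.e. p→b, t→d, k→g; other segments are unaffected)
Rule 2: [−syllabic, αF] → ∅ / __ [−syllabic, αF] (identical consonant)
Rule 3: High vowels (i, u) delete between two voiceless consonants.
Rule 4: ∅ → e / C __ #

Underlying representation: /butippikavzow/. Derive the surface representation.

budipigavzowe

Rule 1 (intervocalic voicing): /t/ is a voiceless stop between vowels /u/ and /i/, so it voices to [d]. /k/ is a voiceless stop between vowels /i/ and /a/, so it voices to [g]. /butippikavzow/ → budippigavzow.
Rule 2 (degemination): /pp/ is a geminate; the first /p/ deletes. /budippigavzow/ → budipigavzow.
Rule 3 (high vowel syncope): no segment meets the environment; /budipigavzow/ is unchanged.
Rule 4 (final e-epenthesis): the form ends in the consonant /w/, so [e] is inserted word-finally. /budipigavzow/ → budipigavzowe.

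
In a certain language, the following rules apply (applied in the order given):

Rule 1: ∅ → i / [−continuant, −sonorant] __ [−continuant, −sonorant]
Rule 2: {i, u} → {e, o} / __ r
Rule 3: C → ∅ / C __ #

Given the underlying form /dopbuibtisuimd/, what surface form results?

Rule 1 (stop-cluster i-epenthesis): /p/ and /b/ form a stop–stop cluster, so [i] is inserted between them. /b/ and /t/ form a stop–stop cluster, so [i] is inserted between them. /dopbuibtisuimd/ → dopibuibitisuimd.
Rule 2 (pre-rhotic lowering): no segment meets the environment; /dopibuibitisuimd/ is unchanged.
Rule 3 (final cluster simplification): /d/ is the second consonant of a word-final cluster /md/, so it deletes. /dopibuibitisuimd/ → dopibuibitisuim.

dopibuibitisuim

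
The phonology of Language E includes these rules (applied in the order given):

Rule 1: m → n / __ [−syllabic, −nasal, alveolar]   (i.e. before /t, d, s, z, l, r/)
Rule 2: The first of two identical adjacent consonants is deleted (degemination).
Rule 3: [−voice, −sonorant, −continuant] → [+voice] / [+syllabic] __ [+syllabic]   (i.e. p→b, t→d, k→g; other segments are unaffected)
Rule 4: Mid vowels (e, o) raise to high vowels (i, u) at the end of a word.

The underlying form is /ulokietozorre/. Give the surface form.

ulogiedozori

Rule 1 (nasal place assimilation): no segment meets the environment; /ulokietozorre/ is unchanged.
Rule 2 (degemination): /rr/ is a geminate; the first /r/ deletes. /ulokietozorre/ → ulokietozore.
Rule 3 (intervocalic voicing): /k/ is a voiceless stop between vowels /o/ and /i/, so it voices to [g]. /t/ is a voiceless stop between vowels /e/ and /o/, so it voices to [d]. /ulokietozore/ → ulogiedozore.
Rule 4 (final vowel raising): /e/ is a mid vowel in word-final position, so it raises to [i]. /ulogiedozore/ → ulogiedozori.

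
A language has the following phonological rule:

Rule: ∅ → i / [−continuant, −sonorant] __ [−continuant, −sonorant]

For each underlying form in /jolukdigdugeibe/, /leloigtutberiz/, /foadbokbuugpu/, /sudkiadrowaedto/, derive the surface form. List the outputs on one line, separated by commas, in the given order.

/jolukdigdugeibe/: /k/ and /d/ form a stop–stop cluster, so [i] is inserted between them. /g/ and /d/ form a stop–stop cluster, so [i] is inserted between them. → [jolukidigidugeibe].
/leloigtutberiz/: /g/ and /t/ form a stop–stop cluster, so [i] is inserted between them. /t/ and /b/ form a stop–stop cluster, so [i] is inserted between them. → [leloigitutiberiz].
/foadbokbuugpu/: /d/ and /b/ form a stop–stop cluster, so [i] is inserted between them. /k/ and /b/ form a stop–stop cluster, so [i] is inserted between them. /g/ and /p/ form a stop–stop cluster, so [i] is inserted between them. → [foadibokibuugipu].
/sudkiadrowaedto/: /d/ and /k/ form a stop–stop cluster, so [i] is inserted between them. /d/ and /t/ form a stop–stop cluster, so [i] is inserted between them. → [sudikiadrowaedito].

jolukidigidugeibe, leloigitutiberiz, foadibokibuugipu, sudikiadrowaedito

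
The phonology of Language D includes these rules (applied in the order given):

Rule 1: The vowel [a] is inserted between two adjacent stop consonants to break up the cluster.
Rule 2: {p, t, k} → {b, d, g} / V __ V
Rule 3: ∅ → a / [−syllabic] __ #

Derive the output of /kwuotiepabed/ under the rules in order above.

Rule 1 (stop-cluster a-epenthesis): no segment meets the environment; /kwuotiepabed/ is unchanged.
Rule 2 (intervocalic voicing): /t/ is a voiceless stop between vowels /o/ and /i/, so it voices to [d]. /p/ is a voiceless stop between vowels /e/ and /a/, so it voices to [b]. /kwuotiepabed/ → kwuodiebabed.
Rule 3 (final a-epenthesis): the form ends in the consonant /d/, so [a] is inserted word-finally. /kwuodiebabed/ → kwuodiebabeda.

kwuodiebabeda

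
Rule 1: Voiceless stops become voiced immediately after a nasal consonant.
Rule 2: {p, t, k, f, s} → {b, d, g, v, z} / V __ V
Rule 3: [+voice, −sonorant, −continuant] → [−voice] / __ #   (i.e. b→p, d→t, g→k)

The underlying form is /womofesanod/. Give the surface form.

Rule 1 (post-nasal voicing): no segment meets the environment; /womofesanod/ is unchanged.
Rule 2 (intervocalic voicing): /f/ is a voiceless obstruent between vowels /o/ and /e/, so it voices to [v]. /s/ is a voiceless obstruent between vowels /e/ and /a/, so it voices to [z]. /womofesanod/ → womovezanod.
Rule 3 (final devoicing): /d/ is a voiced stop in word-final position, so it devoices to [t]. /womovezanod/ → womovezanot.

womovezanot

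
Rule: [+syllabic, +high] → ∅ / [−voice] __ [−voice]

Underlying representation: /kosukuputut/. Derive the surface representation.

koskptt

/u/ is a high vowel flanked by voiceless consonants /s/ and /k/, so it deletes.
/u/ is a high vowel flanked by voiceless consonants /k/ and /p/, so it deletes.
/u/ is a high vowel flanked by voiceless consonants /p/ and /t/, so it deletes.
/u/ is a high vowel flanked by voiceless consonants /t/ and /t/, so it deletes.
Surface form: [koskptt].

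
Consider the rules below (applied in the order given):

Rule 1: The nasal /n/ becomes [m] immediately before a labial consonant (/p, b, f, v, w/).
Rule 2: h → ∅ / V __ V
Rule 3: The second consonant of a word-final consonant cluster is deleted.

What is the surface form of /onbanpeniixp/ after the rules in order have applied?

ombampeniix

Rule 1 (nasal place assimilation): /n/ precedes the labial consonant /b/, so it assimilates in place to [m]. /n/ precedes the labial consonant /p/, so it assimilates in place to [m]. /onbanpeniixp/ → ombampeniixp.
Rule 2 (intervocalic h-deletion): no segment meets the environment; /ombampeniixp/ is unchanged.
Rule 3 (final cluster simplification): /p/ is the second consonant of a word-final cluster /xp/, so it deletes. /ombampeniixp/ → ombampeniix.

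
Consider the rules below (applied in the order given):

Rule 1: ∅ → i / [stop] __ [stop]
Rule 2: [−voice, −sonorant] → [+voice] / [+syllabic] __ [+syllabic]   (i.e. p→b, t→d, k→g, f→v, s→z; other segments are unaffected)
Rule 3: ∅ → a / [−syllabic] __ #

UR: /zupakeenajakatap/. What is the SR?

zubageenajagadapa

Rule 1 (stop-cluster i-epenthesis): no segment meets the environment; /zupakeenajakatap/ is unchanged.
Rule 2 (intervocalic voicing): /p/ is a voiceless obstruent between vowels /u/ and /a/, so it voices to [b]. /k/ is a voiceless obstruent between vowels /a/ and /e/, so it voices to [g]. /k/ is a voiceless obstruent between vowels /a/ and /a/, so it voices to [g]. /t/ is a voiceless obstruent between vowels /a/ and /a/, so it voices to [d]. /zupakeenajakatap/ → zubageenajagadap.
Rule 3 (final a-epenthesis): the form ends in the consonant /p/, so [a] is inserted word-finally. /zubageenajagadap/ → zubageenajagadapa.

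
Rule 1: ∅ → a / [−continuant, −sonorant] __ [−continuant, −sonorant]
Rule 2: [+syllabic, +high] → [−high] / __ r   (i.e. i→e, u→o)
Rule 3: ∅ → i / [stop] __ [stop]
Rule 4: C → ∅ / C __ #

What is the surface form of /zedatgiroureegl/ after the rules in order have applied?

zedatagerooreeg

Rule 1 (stop-cluster a-epenthesis): /t/ and /g/ form a stop–stop cluster, so [a] is inserted between them. /zedatgiroureegl/ → zedatagiroureegl.
Rule 2 (pre-rhotic lowering): /i/ is a high vowel immediately before /r/, so it lowers to [e]. /u/ is a high vowel immediately before /r/, so it lowers to [o]. /zedatagiroureegl/ → zedatagerooreegl.
Rule 3 (stop-cluster i-epenthesis): no segment meets the environment; /zedatagerooreegl/ is unchanged.
Rule 4 (final cluster simplification): /l/ is the second consonant of a word-final cluster /gl/, so it deletes. /zedatagerooreegl/ → zedatagerooreeg.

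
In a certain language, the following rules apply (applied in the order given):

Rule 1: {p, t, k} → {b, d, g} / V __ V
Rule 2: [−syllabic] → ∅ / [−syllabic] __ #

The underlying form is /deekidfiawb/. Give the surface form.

deegidfiaw

Rule 1 (intervocalic voicing): /k/ is a voiceless stop between vowels /e/ and /i/, so it voices to [g]. /deekidfiawb/ → deegidfiawb.
Rule 2 (final cluster simplification): /b/ is the second consonant of a word-final cluster /wb/, so it deletes. /deegidfiawb/ → deegidfiaw.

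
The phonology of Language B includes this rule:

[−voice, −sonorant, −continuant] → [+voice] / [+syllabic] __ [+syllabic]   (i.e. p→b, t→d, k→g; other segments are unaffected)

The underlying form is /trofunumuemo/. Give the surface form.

No segment of /trofunumuemo/ meets the structural description of the rule, so the form surfaces unchanged.

trofunumuemo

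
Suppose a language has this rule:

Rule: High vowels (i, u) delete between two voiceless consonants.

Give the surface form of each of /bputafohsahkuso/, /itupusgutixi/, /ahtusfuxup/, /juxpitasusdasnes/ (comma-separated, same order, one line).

bptafohsahkso, itpsgutxi, ahtsfxp, juxptassdasnes

/bputafohsahkuso/: /u/ is a high vowel flanked by voiceless consonants /p/ and /t/, so it deletes. /u/ is a high vowel flanked by voiceless consonants /k/ and /s/, so it deletes. → [bptafohsahkso].
/itupusgutixi/: /u/ is a high vowel flanked by voiceless consonants /t/ and /p/, so it deletes. /u/ is a high vowel flanked by voiceless consonants /p/ and /s/, so it deletes. /i/ is a high vowel flanked by voiceless consonants /t/ and /x/, so it deletes. → [itpsgutxi].
/ahtusfuxup/: /u/ is a high vowel flanked by voiceless consonants /t/ and /s/, so it deletes. /u/ is a high vowel flanked by voiceless consonants /f/ and /x/, so it deletes. /u/ is a high vowel flanked by voiceless consonants /x/ and /p/, so it deletes. → [ahtsfxp].
/juxpitasusdasnes/: /i/ is a high vowel flanked by voiceless consonants /p/ and /t/, so it deletes. /u/ is a high vowel flanked by voiceless consonants /s/ and /s/, so it deletes. → [juxptassdasnes].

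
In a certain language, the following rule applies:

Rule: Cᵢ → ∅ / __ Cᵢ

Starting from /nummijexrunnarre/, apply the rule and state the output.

numijexrunare

/mm/ is a geminate; the first /m/ deletes.
/nn/ is a geminate; the first /n/ deletes.
/rr/ is a geminate; the first /r/ deletes.
The other instances of /n/, /m/, /j/, /x/, /r/ do not occur in the required environment and remain unchanged.
Surface form: [numijexrunare].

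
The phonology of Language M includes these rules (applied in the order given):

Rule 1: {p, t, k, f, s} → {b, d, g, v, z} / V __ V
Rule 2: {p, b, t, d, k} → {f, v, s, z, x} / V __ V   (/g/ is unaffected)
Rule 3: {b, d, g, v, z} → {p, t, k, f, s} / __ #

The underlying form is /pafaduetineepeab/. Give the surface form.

pavazuezineeveap

Rule 1 (intervocalic voicing): /f/ is a voiceless obstruent between vowels /a/ and /a/, so it voices to [v]. /t/ is a voiceless obstruent between vowels /e/ and /i/, so it voices to [d]. /p/ is a voiceless obstruent between vowels /e/ and /e/, so it voices to [b]. /pafaduetineepeab/ → pavaduedineebeab.
Rule 2 (intervocalic spirantization): /d/ is a stop between vowels /a/ and /u/, so it spirantizes to the fricative [z]. /d/ is a stop between vowels /e/ and /i/, so it spirantizes to the fricative [z]. /b/ is a stop between vowels /e/ and /e/, so it spirantizes to the fricative [v]. /pavaduedineebeab/ → pavazuezineeveab.
Rule 3 (final devoicing): /b/ is a voiced obstruent in word-final position, so it devoices to [p]. /pavazuezineeveab/ → pavazuezineeveap.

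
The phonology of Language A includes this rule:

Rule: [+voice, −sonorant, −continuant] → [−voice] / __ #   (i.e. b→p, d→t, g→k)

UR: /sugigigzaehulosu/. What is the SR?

sugigigzaehulosu

No segment of /sugigigzaehulosu/ meets the structural description of the rule, so the form surfaces unchanged.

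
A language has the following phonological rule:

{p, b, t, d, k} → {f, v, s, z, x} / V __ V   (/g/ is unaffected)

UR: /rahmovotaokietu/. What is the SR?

rahmovosaoxiesu

/t/ is a stop between vowels /o/ and /a/, so it spirantizes to the fricative [s].
/k/ is a stop between vowels /o/ and /i/, so it spirantizes to the fricative [x].
/t/ is a stop between vowels /e/ and /u/, so it spirantizes to the fricative [s].
Surface form: [rahmovosaoxiesu].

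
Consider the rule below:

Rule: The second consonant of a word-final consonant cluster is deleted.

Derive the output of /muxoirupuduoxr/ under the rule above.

/r/ is the second consonant of a word-final cluster /xr/, so it deletes.
Surface form: [muxoirupuduox].

muxoirupuduox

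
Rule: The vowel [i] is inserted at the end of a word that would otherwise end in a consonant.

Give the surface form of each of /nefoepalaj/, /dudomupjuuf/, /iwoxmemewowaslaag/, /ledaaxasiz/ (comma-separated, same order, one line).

/nefoepalaj/: the form ends in the consonant /j/, so [i] is inserted word-finally. → [nefoepalaji].
/dudomupjuuf/: the form ends in the consonant /f/, so [i] is inserted word-finally. → [dudomupjuufi].
/iwoxmemewowaslaag/: the form ends in the consonant /g/, so [i] is inserted word-finally. → [iwoxmemewowaslaagi].
/ledaaxasiz/: the form ends in the consonant /z/, so [i] is inserted word-finally. → [ledaaxasizi].

nefoepalaji, dudomupjuufi, iwoxmemewowaslaagi, ledaaxasizi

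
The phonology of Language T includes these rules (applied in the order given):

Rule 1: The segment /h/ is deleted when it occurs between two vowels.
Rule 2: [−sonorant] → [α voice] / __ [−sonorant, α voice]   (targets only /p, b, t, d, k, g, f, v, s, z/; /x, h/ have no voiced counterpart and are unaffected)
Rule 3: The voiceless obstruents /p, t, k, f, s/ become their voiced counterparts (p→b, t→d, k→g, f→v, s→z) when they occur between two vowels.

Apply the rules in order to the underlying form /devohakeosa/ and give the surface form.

Rule 1 (intervocalic h-deletion): /h/ occurs between vowels /o/ and /a/, so it deletes. /devohakeosa/ → devoakeosa.
Rule 2 (regressive voicing assimilation): no segment meets the environment; /devoakeosa/ is unchanged.
Rule 3 (intervocalic voicing): /k/ is a voiceless obstruent between vowels /a/ and /e/, so it voices to [g]. /s/ is a voiceless obstruent between vowels /o/ and /a/, so it voices to [z]. /devoakeosa/ → devoageoza.

devoageoza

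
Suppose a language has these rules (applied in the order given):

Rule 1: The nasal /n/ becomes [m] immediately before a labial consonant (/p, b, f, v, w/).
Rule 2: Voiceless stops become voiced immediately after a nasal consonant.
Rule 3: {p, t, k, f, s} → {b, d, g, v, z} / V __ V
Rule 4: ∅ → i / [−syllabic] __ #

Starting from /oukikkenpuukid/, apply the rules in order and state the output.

ougikkembuugidi

Rule 1 (nasal place assimilation): /n/ precedes the labial consonant /p/, so it assimilates in place to [m]. /oukikkenpuukid/ → oukikkempuukid.
Rule 2 (post-nasal voicing): /p/ is a voiceless stop immediately after the nasal /m/, so it voices to [b]. /oukikkempuukid/ → oukikkembuukid.
Rule 3 (intervocalic voicing): /k/ is a voiceless obstruent between vowels /u/ and /i/, so it voices to [g]. /k/ is a voiceless obstruent between vowels /u/ and /i/, so it voices to [g]. /oukikkembuukid/ → ougikkembuugid.
Rule 4 (final i-epenthesis): the form ends in the consonant /d/, so [i] is inserted word-finally. /ougikkembuugid/ → ougikkembuugidi.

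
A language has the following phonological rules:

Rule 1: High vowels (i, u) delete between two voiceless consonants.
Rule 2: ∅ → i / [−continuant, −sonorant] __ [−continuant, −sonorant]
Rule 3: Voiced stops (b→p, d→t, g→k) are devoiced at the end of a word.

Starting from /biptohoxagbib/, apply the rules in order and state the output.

bipitohoxagibip

Rule 1 (high vowel syncope): no segment meets the environment; /biptohoxagbib/ is unchanged.
Rule 2 (stop-cluster i-epenthesis): /p/ and /t/ form a stop–stop cluster, so [i] is inserted between them. /g/ and /b/ form a stop–stop cluster, so [i] is inserted between them. /biptohoxagbib/ → bipitohoxagibib.
Rule 3 (final devoicing): /b/ is a voiced stop in word-final position, so it devoices to [p]. /bipitohoxagibib/ → bipitohoxagibip.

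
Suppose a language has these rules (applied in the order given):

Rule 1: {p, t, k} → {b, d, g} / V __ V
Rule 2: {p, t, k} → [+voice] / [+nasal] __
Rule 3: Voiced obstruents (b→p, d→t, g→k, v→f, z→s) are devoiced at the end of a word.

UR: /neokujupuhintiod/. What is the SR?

Rule 1 (intervocalic voicing): /k/ is a voiceless stop between vowels /o/ and /u/, so it voices to [g]. /p/ is a voiceless stop between vowels /u/ and /u/, so it voices to [b]. /neokujupuhintiod/ → neogujubuhintiod.
Rule 2 (post-nasal voicing): /t/ is a voiceless stop immediately after the nasal /n/, so it voices to [d]. /neogujubuhintiod/ → neogujubuhindiod.
Rule 3 (final devoicing): /d/ is a voiced obstruent in word-final position, so it devoices to [t]. /neogujubuhindiod/ → neogujubuhindiot.

neogujubuhindiot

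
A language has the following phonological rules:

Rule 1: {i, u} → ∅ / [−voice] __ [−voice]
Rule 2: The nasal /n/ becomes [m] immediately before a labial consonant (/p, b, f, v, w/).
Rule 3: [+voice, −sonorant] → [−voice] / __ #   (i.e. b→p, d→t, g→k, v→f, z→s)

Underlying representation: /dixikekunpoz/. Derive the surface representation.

Rule 1 (high vowel syncope): /i/ is a high vowel flanked by voiceless consonants /x/ and /k/, so it deletes. /dixikekunpoz/ → dixkekunpoz.
Rule 2 (nasal place assimilation): /n/ precedes the labial consonant /p/, so it assimilates in place to [m]. /dixkekunpoz/ → dixkekumpoz.
Rule 3 (final devoicing): /z/ is a voiced obstruent in word-final position, so it devoices to [s]. /dixkekumpoz/ → dixkekumpos.

dixkekumpos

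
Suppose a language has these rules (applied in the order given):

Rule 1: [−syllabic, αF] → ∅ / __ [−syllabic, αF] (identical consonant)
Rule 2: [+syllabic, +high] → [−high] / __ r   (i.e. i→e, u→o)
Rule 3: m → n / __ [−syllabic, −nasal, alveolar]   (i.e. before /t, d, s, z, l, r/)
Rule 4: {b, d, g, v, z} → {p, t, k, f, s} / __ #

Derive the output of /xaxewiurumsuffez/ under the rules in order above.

xaxewiorunsufes

Rule 1 (degemination): /ff/ is a geminate; the first /f/ deletes. /xaxewiurumsuffez/ → xaxewiurumsufez.
Rule 2 (pre-rhotic lowering): /u/ is a high vowel immediately before /r/, so it lowers to [o]. /xaxewiurumsufez/ → xaxewiorumsufez.
Rule 3 (nasal place assimilation): /m/ precedes the alveolar consonant /s/, so it assimilates in place to [n]. /xaxewiorumsufez/ → xaxewiorunsufez.
Rule 4 (final devoicing): /z/ is a voiced obstruent in word-final position, so it devoices to [s]. /xaxewiorunsufez/ → xaxewiorunsufes.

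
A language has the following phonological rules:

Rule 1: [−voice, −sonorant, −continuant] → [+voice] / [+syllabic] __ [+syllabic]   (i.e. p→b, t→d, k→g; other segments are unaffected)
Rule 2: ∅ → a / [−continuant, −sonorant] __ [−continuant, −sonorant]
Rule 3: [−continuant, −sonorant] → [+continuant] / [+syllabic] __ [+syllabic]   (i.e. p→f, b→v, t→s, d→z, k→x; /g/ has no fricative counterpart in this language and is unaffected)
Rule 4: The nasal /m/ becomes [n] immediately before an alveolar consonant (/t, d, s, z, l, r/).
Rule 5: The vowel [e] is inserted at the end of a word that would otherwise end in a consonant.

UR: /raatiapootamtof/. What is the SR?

Rule 1 (intervocalic voicing): /t/ is a voiceless stop between vowels /a/ and /i/, so it voices to [d]. /p/ is a voiceless stop between vowels /a/ and /o/, so it voices to [b]. /t/ is a voiceless stop between vowels /o/ and /a/, so it voices to [d]. /raatiapootamtof/ → raadiaboodamtof.
Rule 2 (stop-cluster a-epenthesis): no segment meets the environment; /raadiaboodamtof/ is unchanged.
Rule 3 (intervocalic spirantization): /d/ is a stop between vowels /a/ and /i/, so it spirantizes to the fricative [z]. /b/ is a stop between vowels /a/ and /o/, so it spirantizes to the fricative [v]. /d/ is a stop between vowels /o/ and /a/, so it spirantizes to the fricative [z]. /raadiaboodamtof/ → raaziavoozamtof.
Rule 4 (nasal place assimilation): /m/ precedes the alveolar consonant /t/, so it assimilates in place to [n]. /raaziavoozamtof/ → raaziavoozantof.
Rule 5 (final e-epenthesis): the form ends in the consonant /f/, so [e] is inserted word-finally. /raaziavoozantof/ → raaziavoozantofe.

raaziavoozantofe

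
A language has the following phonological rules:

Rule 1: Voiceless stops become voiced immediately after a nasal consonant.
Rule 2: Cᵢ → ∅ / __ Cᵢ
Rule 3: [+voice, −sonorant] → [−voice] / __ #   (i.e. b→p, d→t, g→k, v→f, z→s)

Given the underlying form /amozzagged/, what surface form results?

amozaget

Rule 1 (post-nasal voicing): no segment meets the environment; /amozzagged/ is unchanged.
Rule 2 (degemination): /zz/ is a geminate; the first /z/ deletes. /gg/ is a geminate; the first /g/ deletes. /amozzagged/ → amozaged.
Rule 3 (final devoicing): /d/ is a voiced obstruent in word-final position, so it devoices to [t]. /amozaged/ → amozaget.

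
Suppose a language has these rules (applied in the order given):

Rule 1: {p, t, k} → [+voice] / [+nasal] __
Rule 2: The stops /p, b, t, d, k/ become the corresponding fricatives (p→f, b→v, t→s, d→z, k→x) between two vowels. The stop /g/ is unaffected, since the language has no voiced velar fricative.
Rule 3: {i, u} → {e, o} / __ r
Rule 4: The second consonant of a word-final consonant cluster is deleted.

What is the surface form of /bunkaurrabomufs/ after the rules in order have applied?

Rule 1 (post-nasal voicing): /k/ is a voiceless stop immediately after the nasal /n/, so it voices to [g]. /bunkaurrabomufs/ → bungaurrabomufs.
Rule 2 (intervocalic spirantization): /b/ is a stop between vowels /a/ and /o/, so it spirantizes to the fricative [v]. /bungaurrabomufs/ → bungaurravomufs.
Rule 3 (pre-rhotic lowering): /u/ is a high vowel immediately before /r/, so it lowers to [o]. /bungaurravomufs/ → bungaorravomufs.
Rule 4 (final cluster simplification): /s/ is the second consonant of a word-final cluster /fs/, so it deletes. /bungaorravomufs/ → bungaorravomuf.

bungaorravomuf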